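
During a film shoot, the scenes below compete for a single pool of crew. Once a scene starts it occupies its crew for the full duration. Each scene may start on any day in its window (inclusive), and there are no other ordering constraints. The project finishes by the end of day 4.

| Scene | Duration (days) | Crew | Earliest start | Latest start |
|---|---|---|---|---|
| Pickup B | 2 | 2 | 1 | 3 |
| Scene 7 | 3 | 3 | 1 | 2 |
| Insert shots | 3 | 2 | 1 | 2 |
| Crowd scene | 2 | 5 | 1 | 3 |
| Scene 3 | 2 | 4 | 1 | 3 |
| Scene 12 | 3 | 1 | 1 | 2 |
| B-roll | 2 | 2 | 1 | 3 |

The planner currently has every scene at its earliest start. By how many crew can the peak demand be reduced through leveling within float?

Early-start peak: d1:19  d2:19  d3:6  d4:0 ⇒ 19.
Leveled (Pickup B@1, Scene 7@1, Insert shots@1, Crowd scene@1, Scene 3@3, Scene 12@1, B-roll@3): d1:13  d2:13  d3:12  d4:6 ⇒ 13.
Reduction 19 − 13 = 6.

6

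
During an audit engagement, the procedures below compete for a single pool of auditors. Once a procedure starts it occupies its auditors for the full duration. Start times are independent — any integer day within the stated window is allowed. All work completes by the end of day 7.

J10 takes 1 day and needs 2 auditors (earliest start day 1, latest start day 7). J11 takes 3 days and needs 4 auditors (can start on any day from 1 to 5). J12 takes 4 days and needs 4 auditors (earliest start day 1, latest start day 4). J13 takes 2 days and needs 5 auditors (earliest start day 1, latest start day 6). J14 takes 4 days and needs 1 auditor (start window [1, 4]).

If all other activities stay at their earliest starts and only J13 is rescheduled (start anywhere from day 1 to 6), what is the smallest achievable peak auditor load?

11

J13@1: d1:16  d2:14  d3:9  d4:5  d5:0  d6:0  d7:0 → peak 16
J13@2: d1:11  d2:14  d3:14  d4:5  d5:0  d6:0  d7:0 → peak 14
J13@3: d1:11  d2:9  d3:14  d4:10  d5:0  d6:0  d7:0 → peak 14
J13@4: d1:11  d2:9  d3:9  d4:10  d5:5  d6:0  d7:0 → peak 11
J13@5: d1:11  d2:9  d3:9  d4:5  d5:5  d6:5  d7:0 → peak 11
J13@6: d1:11  d2:9  d3:9  d4:5  d5:0  d6:5  d7:5 → peak 11
Best is J13@4, peak 11.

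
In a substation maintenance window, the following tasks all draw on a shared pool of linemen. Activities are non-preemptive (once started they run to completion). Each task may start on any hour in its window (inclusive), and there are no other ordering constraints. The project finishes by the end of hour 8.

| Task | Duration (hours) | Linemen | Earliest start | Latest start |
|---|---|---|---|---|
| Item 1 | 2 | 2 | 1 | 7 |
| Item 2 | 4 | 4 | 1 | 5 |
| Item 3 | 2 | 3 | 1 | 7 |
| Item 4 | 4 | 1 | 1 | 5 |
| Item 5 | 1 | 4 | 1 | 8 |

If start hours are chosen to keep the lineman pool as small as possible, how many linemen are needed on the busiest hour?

Early-start (Item 1@1, Item 2@1, Item 3@1, Item 4@1, Item 5@1) gives peak 14: h1:14  h2:10  h3:5  h4:5  h5:0  h6:0  h7:0  h8:0.
Shift Item 2→3, Item 4→3, Item 5→7.
Schedule Item 1@1, Item 2@3, Item 3@1, Item 4@3, Item 5@7: h1:5  h2:5  h3:5  h4:5  h5:5  h6:5  h7:4  h8:0 — peak 5.
Total lineman-hours = 34 over 8 hours ⇒ peak ≥ ⌈34/8⌉ = 5, so 5 is optimal.

5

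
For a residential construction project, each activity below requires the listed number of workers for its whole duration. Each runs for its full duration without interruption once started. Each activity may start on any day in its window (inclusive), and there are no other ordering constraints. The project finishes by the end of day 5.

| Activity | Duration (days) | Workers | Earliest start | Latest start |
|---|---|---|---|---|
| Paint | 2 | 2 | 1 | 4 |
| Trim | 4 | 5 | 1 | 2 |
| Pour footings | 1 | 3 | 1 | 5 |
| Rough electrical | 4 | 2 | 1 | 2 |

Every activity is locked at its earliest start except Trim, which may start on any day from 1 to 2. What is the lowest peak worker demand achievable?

Trim@1: d1:12  d2:9  d3:7  d4:7  d5:0 → peak 12
Trim@2: d1:7  d2:9  d3:7  d4:7  d5:5 → peak 9
Best is Trim@2, peak 9.

9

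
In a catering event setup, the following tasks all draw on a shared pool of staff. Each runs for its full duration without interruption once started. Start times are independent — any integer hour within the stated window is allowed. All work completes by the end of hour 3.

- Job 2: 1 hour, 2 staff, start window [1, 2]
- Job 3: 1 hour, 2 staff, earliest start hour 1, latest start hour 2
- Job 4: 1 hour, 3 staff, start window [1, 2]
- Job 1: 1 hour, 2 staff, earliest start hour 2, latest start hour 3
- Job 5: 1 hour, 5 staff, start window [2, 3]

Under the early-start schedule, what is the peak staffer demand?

7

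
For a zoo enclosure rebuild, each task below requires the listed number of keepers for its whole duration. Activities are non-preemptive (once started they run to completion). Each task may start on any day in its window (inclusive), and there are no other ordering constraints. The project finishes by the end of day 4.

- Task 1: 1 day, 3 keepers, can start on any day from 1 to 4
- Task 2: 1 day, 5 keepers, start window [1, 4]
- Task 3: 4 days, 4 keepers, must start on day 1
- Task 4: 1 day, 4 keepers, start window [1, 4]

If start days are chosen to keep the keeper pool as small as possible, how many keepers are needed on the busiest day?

9

Early-start (Task 1@1, Task 2@1, Task 3@1, Task 4@1) gives peak 16: d1:16  d2:4  d3:4  d4:4.
Shift Task 2→2, Task 4→3.
Schedule Task 1@1, Task 2@2, Task 3@1, Task 4@3: d1:7  d2:9  d3:8  d4:4 — peak 9.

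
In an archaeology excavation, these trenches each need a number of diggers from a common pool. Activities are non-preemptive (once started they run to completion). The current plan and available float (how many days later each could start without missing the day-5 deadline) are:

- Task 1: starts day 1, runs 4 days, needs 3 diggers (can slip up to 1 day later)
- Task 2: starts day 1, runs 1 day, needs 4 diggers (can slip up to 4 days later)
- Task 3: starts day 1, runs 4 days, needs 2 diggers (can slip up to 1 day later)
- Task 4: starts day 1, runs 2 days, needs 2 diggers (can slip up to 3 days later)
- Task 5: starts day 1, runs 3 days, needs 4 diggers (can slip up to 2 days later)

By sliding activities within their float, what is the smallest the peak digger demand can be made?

9

Early-start (Task 1@1, Task 2@1, Task 3@1, Task 4@1, Task 5@1) gives peak 15: d1:15  d2:11  d3:9  d4:5  d5:0.
Shift Task 3→2, Task 5→3.
Schedule Task 1@1, Task 2@1, Task 3@2, Task 4@1, Task 5@3: d1:9  d2:7  d3:9  d4:9  d5:6 — peak 9.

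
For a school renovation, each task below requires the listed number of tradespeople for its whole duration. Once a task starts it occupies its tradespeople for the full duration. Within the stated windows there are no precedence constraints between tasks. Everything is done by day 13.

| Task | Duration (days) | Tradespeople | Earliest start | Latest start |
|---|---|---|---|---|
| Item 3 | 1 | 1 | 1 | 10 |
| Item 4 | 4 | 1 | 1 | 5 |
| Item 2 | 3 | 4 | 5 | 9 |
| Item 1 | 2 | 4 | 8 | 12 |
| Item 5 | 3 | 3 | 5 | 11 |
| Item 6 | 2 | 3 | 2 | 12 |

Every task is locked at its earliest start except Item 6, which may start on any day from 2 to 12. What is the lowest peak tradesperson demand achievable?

7

Item 6@2: d1:2  d2:4  d3:4  d4:1  d5:7  d6:7  d7:7  d8:4  d9:4  d10:0  d11:0  d12:0  d13:0 → peak 7
Item 6@3: d1:2  d2:1  d3:4  d4:4  d5:7  d6:7  d7:7  d8:4  d9:4  d10:0  d11:0  d12:0  d13:0 → peak 7
Item 6@4: d1:2  d2:1  d3:1  d4:4  d5:10  d6:7  d7:7  d8:4  d9:4  d10:0  d11:0  d12:0  d13:0 → peak 10
Item 6@5: d1:2  d2:1  d3:1  d4:1  d5:10  d6:10  d7:7  d8:4  d9:4  d10:0  d11:0  d12:0  d13:0 → peak 10
Item 6@6: d1:2  d2:1  d3:1  d4:1  d5:7  d6:10  d7:10  d8:4  d9:4  d10:0  d11:0  d12:0  d13:0 → peak 10
Item 6@7: d1:2  d2:1  d3:1  d4:1  d5:7  d6:7  d7:10  d8:7  d9:4  d10:0  d11:0  d12:0  d13:0 → peak 10
Item 6@8: d1:2  d2:1  d3:1  d4:1  d5:7  d6:7  d7:7  d8:7  d9:7  d10:0  d11:0  d12:0  d13:0 → peak 7
Item 6@9: d1:2  d2:1  d3:1  d4:1  d5:7  d6:7  d7:7  d8:4  d9:7  d10:3  d11:0  d12:0  d13:0 → peak 7
Item 6@10: d1:2  d2:1  d3:1  d4:1  d5:7  d6:7  d7:7  d8:4  d9:4  d10:3  d11:3  d12:0  d13:0 → peak 7
Item 6@11: d1:2  d2:1  d3:1  d4:1  d5:7  d6:7  d7:7  d8:4  d9:4  d10:0  d11:3  d12:3  d13:0 → peak 7
Item 6@12: d1:2  d2:1  d3:1  d4:1  d5:7  d6:7  d7:7  d8:4  d9:4  d10:0  d11:0  d12:3  d13:3 → peak 7
Best is Item 6@2, peak 7.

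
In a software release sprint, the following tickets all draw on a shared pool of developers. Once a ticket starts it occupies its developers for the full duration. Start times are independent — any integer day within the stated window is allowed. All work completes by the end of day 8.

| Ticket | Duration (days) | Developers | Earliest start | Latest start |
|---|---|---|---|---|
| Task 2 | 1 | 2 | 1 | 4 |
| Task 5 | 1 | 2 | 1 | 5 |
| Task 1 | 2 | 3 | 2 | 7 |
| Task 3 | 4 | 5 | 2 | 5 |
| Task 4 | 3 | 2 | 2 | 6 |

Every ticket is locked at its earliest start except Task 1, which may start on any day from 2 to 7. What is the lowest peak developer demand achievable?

Task 1@2: d1:4  d2:10  d3:10  d4:7  d5:5  d6:0  d7:0  d8:0 → peak 10
Task 1@3: d1:4  d2:7  d3:10  d4:10  d5:5  d6:0  d7:0  d8:0 → peak 10
Task 1@4: d1:4  d2:7  d3:7  d4:10  d5:8  d6:0  d7:0  d8:0 → peak 10
Task 1@5: d1:4  d2:7  d3:7  d4:7  d5:8  d6:3  d7:0  d8:0 → peak 8
Task 1@6: d1:4  d2:7  d3:7  d4:7  d5:5  d6:3  d7:3  d8:0 → peak 7
Task 1@7: d1:4  d2:7  d3:7  d4:7  d5:5  d6:0  d7:3  d8:3 → peak 7
Best is Task 1@6, peak 7.

7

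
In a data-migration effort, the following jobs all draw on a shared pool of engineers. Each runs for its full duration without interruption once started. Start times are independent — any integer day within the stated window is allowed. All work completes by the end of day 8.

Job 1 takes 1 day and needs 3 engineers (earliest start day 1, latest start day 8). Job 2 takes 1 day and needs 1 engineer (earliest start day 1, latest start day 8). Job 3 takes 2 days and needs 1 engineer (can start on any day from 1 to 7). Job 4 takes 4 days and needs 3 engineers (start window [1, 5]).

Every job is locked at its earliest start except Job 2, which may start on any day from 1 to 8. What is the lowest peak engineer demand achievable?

7

Job 2@1: d1:8  d2:4  d3:3  d4:3  d5:0  d6:0  d7:0  d8:0 → peak 8
Job 2@2: d1:7  d2:5  d3:3  d4:3  d5:0  d6:0  d7:0  d8:0 → peak 7
Job 2@3: d1:7  d2:4  d3:4  d4:3  d5:0  d6:0  d7:0  d8:0 → peak 7
Job 2@4: d1:7  d2:4  d3:3  d4:4  d5:0  d6:0  d7:0  d8:0 → peak 7
Job 2@5: d1:7  d2:4  d3:3  d4:3  d5:1  d6:0  d7:0  d8:0 → peak 7
Job 2@6: d1:7  d2:4  d3:3  d4:3  d5:0  d6:1  d7:0  d8:0 → peak 7
Job 2@7: d1:7  d2:4  d3:3  d4:3  d5:0  d6:0  d7:1  d8:0 → peak 7
Job 2@8: d1:7  d2:4  d3:3  d4:3  d5:0  d6:0  d7:0  d8:1 → peak 7
Best is Job 2@2, peak 7.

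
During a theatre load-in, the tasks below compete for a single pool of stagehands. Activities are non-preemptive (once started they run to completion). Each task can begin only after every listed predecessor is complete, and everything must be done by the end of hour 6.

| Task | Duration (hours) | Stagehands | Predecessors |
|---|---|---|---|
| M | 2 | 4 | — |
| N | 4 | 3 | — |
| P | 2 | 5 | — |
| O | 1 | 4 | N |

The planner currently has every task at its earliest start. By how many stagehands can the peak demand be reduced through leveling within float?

Early-start peak: h1:12  h2:12  h3:3  h4:3  h5:4  h6:0 ⇒ 12.
Leveled (M@1, N@1, P@3, O@5): h1:7  h2:7  h3:8  h4:8  h5:4  h6:0 ⇒ 8.
Reduction 12 − 8 = 4.

4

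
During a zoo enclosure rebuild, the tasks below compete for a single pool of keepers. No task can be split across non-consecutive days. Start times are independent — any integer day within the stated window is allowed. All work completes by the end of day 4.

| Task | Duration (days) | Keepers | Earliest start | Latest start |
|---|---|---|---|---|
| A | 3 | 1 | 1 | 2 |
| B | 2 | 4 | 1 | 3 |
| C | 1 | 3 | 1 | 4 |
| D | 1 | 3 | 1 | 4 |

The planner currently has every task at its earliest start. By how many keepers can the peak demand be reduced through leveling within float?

Early-start peak: d1:11  d2:5  d3:1  d4:0 ⇒ 11.
Leveled (A@1, B@1, C@3, D@4): d1:5  d2:5  d3:4  d4:3 ⇒ 5.
Reduction 11 − 5 = 6.

6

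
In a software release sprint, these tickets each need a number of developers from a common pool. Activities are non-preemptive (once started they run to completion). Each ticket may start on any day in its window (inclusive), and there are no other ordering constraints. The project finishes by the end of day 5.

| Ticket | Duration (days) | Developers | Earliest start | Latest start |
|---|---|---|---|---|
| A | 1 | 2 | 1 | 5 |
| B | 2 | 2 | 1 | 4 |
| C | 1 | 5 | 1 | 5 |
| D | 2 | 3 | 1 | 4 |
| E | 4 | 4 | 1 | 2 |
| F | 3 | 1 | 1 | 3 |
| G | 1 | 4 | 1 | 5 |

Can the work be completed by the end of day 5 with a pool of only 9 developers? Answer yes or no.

Schedule A@1, B@1, C@1, D@2, E@2, F@3, G@4: d1:9  d2:9  d3:8  d4:9  d5:5 — peak 9 ≤ 9.

yes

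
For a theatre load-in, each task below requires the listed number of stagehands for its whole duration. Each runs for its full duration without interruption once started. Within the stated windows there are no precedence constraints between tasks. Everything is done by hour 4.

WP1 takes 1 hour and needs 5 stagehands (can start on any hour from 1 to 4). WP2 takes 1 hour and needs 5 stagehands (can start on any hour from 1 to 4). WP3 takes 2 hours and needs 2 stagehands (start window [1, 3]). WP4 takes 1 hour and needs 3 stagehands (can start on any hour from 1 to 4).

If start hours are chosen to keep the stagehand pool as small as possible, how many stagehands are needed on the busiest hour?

5

Early-start (WP1@1, WP2@1, WP3@1, WP4@1) gives peak 15: h1:15  h2:2  h3:0  h4:0.
Shift WP2→2, WP3→3, WP4→3.
Schedule WP1@1, WP2@2, WP3@3, WP4@3: h1:5  h2:5  h3:5  h4:2 — peak 5.
Total stagehand-hours = 17 over 4 hours ⇒ peak ≥ ⌈17/4⌉ = 5, so 5 is optimal.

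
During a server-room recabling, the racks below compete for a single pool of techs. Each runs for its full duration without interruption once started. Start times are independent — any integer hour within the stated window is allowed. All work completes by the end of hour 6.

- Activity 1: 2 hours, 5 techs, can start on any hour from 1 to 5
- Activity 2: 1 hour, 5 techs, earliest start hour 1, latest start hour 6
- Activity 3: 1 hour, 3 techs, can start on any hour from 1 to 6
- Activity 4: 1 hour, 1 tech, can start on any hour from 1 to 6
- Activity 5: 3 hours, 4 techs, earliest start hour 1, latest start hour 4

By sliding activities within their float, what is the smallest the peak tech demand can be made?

Early-start (Activity 1@1, Activity 2@1, Activity 3@1, Activity 4@1, Activity 5@1) gives peak 18: h1:18  h2:9  h3:4  h4:0  h5:0  h6:0.
Shift Activity 2→3, Activity 3→4, Activity 5→4.
Schedule Activity 1@1, Activity 2@3, Activity 3@4, Activity 4@1, Activity 5@4: h1:6  h2:5  h3:5  h4:7  h5:4  h6:4 — peak 7.

7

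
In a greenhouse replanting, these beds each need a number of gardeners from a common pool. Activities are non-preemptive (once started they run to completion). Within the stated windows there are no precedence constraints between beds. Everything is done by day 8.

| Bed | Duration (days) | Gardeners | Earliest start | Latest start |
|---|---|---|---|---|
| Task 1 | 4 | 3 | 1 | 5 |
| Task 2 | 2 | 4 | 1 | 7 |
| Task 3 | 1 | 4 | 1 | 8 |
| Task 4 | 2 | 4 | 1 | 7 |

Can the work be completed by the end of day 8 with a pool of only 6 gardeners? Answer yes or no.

The minimum achievable peak is 7; 6 < 7, so no feasible schedule stays within the cap.

no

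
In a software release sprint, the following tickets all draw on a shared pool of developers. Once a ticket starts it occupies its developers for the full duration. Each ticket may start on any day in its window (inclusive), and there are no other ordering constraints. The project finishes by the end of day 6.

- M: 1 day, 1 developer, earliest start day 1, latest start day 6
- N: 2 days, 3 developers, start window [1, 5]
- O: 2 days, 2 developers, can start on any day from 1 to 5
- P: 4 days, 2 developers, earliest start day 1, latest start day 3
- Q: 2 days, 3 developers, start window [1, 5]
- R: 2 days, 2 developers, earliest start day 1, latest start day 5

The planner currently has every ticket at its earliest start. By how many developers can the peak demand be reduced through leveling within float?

8

Early-start peak: d1:13  d2:12  d3:2  d4:2  d5:0  d6:0 ⇒ 13.
Leveled (M@1, N@3, O@1, P@1, Q@5, R@5): d1:5  d2:4  d3:5  d4:5  d5:5  d6:5 ⇒ 5.
Reduction 13 − 5 = 8.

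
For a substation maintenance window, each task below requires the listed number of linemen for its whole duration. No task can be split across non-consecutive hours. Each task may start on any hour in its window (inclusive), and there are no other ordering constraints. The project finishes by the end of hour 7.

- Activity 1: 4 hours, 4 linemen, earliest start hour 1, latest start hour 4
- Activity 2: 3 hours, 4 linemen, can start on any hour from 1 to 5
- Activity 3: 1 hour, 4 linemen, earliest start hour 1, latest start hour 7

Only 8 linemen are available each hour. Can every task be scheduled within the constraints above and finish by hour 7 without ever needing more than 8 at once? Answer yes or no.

Schedule Activity 1@1, Activity 2@1, Activity 3@4: h1:8  h2:8  h3:8  h4:8  h5:0  h6:0  h7:0 — peak 8 ≤ 8.

yes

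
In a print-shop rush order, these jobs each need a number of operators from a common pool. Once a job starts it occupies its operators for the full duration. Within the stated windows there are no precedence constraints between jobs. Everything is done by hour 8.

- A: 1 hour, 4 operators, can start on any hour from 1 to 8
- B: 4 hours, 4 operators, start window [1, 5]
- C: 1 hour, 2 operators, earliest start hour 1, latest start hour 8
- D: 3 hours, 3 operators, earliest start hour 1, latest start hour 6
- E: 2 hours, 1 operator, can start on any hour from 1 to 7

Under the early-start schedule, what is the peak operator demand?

14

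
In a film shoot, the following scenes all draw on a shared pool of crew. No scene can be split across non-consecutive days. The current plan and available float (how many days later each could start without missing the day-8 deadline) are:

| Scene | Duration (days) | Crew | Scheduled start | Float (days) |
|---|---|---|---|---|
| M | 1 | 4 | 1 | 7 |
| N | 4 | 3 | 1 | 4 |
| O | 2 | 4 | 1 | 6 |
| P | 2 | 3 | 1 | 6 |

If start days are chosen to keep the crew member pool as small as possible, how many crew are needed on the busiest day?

6

Early-start (M@1, N@1, O@1, P@1) gives peak 14: d1:14  d2:10  d3:3  d4:3  d5:0  d6:0  d7:0  d8:0.
Shift N→2, O→6, P→2.
Schedule M@1, N@2, O@6, P@2: d1:4  d2:6  d3:6  d4:3  d5:3  d6:4  d7:4  d8:0 — peak 6.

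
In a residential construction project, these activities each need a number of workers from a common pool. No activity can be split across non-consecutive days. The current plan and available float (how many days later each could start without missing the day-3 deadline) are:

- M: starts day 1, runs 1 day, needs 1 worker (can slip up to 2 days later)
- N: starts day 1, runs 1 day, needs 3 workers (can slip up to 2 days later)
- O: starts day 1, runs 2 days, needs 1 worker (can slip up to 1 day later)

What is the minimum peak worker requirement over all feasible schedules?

3

Early-start (M@1, N@1, O@1) gives peak 5: d1:5  d2:1  d3:0.
Shift N→3.
Schedule M@1, N@3, O@1: d1:2  d2:1  d3:3 — peak 3.
No arrangement of the 18 feasible schedules does better.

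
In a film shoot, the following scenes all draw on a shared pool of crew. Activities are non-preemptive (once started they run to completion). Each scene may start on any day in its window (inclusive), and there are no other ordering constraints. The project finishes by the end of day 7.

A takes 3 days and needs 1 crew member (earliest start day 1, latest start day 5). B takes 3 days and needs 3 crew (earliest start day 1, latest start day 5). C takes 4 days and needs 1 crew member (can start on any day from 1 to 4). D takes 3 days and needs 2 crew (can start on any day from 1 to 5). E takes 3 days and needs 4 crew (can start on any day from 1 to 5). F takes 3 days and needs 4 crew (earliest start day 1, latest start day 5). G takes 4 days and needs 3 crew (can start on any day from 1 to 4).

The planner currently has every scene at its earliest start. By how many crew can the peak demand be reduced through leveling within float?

Early-start peak: d1:18  d2:18  d3:18  d4:4  d5:0  d6:0  d7:0 ⇒ 18.
Leveled (A@1, B@1, C@1, D@4, E@1, F@5, G@4): d1:9  d2:9  d3:9  d4:6  d5:9  d6:9  d7:7 ⇒ 9.
Reduction 18 − 9 = 9.

9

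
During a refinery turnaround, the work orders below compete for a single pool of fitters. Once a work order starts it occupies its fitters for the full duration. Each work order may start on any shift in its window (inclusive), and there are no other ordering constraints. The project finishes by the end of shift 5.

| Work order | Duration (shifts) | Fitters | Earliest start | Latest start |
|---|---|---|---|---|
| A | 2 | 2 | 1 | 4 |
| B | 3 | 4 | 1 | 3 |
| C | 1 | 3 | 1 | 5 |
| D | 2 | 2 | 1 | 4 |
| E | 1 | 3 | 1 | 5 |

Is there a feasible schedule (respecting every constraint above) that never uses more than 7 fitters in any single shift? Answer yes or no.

Schedule A@1, B@1, C@4, D@3, E@5: s1:6  s2:6  s3:6  s4:5  s5:3 — peak 6 ≤ 7.

yes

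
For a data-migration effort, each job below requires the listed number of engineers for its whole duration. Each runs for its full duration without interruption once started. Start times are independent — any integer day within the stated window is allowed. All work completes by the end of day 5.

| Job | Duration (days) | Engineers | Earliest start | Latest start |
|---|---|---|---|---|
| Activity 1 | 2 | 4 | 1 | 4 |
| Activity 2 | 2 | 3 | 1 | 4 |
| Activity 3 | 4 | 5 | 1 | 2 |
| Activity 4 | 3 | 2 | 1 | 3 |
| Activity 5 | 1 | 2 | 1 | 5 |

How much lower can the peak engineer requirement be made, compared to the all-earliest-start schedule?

Early-start peak: d1:16  d2:14  d3:7  d4:5  d5:0 ⇒ 16.
Leveled (Activity 1@1, Activity 2@3, Activity 3@1, Activity 4@3, Activity 5@5): d1:9  d2:9  d3:10  d4:10  d5:4 ⇒ 10.
Reduction 16 − 10 = 6.

6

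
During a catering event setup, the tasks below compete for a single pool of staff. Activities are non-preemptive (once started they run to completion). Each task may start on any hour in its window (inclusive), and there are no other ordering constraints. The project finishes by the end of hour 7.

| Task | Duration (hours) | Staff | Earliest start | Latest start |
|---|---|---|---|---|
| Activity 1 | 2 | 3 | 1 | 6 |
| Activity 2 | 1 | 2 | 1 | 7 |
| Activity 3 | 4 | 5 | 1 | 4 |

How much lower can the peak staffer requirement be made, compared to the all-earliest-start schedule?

Early-start peak: h1:10  h2:8  h3:5  h4:5  h5:0  h6:0  h7:0 ⇒ 10.
Leveled (Activity 1@1, Activity 2@1, Activity 3@3): h1:5  h2:3  h3:5  h4:5  h5:5  h6:5  h7:0 ⇒ 5.
Reduction 10 − 5 = 5.

5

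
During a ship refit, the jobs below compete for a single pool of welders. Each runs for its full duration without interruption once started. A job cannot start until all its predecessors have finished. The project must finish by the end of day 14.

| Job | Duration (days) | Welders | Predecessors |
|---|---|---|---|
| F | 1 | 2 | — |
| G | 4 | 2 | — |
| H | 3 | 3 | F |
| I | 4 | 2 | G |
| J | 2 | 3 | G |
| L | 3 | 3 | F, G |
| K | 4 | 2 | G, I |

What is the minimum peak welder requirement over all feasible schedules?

5

Early-start (F@1, G@1, H@2, I@5, J@5, L@5, K@9) gives peak 8: d1:4  d2:5  d3:5  d4:5  d5:8  d6:8  d7:5  d8:2  d9:2  d10:2  d11:2  d12:2  d13:0  d14:0.
Shift L→7.
Schedule F@1, G@1, H@2, I@5, J@5, L@7, K@9: d1:4  d2:5  d3:5  d4:5  d5:5  d6:5  d7:5  d8:5  d9:5  d10:2  d11:2  d12:2  d13:0  d14:0 — peak 5.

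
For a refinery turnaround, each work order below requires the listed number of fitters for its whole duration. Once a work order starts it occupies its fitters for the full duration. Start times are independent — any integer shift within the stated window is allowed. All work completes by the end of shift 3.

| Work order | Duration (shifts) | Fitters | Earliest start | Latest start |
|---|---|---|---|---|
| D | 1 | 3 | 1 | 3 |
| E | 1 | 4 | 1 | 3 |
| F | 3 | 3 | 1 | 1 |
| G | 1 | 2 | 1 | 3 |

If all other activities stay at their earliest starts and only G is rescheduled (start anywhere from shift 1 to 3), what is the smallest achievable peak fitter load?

G@1: s1:12  s2:3  s3:3 → peak 12
G@2: s1:10  s2:5  s3:3 → peak 10
G@3: s1:10  s2:3  s3:5 → peak 10
Best is G@2, peak 10.

10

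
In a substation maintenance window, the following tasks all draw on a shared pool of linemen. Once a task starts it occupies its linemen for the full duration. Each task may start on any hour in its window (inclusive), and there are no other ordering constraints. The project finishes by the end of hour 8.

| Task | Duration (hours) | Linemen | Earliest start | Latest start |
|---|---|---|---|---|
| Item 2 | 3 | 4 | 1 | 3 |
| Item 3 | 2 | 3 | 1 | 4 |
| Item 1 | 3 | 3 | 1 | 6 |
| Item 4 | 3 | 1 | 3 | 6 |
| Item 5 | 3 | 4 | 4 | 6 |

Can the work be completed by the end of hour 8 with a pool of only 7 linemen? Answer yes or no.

yes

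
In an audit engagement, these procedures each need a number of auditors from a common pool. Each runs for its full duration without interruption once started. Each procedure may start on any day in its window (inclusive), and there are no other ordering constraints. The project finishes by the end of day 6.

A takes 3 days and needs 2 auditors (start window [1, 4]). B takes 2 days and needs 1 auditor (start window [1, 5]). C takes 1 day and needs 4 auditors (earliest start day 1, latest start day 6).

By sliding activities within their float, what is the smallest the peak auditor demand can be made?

4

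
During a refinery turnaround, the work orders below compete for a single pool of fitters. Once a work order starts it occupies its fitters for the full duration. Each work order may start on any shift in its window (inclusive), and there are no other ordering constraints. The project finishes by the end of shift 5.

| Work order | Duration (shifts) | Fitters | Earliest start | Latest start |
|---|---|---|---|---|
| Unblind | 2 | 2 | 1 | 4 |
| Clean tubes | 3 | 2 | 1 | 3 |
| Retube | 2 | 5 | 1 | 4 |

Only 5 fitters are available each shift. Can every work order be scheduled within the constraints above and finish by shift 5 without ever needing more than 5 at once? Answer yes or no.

Schedule Unblind@1, Clean tubes@1, Retube@4: s1:4  s2:4  s3:2  s4:5  s5:5 — peak 5 ≤ 5.

yes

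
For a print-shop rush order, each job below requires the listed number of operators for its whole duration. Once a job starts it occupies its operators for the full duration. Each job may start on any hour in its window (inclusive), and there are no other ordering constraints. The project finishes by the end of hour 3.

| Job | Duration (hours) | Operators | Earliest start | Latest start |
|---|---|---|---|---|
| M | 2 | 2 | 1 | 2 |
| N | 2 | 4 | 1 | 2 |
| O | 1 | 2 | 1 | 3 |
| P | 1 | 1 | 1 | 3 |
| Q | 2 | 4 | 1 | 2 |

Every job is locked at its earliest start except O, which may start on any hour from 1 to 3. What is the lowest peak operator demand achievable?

11

O@1: h1:13  h2:10  h3:0 → peak 13
O@2: h1:11  h2:12  h3:0 → peak 12
O@3: h1:11  h2:10  h3:2 → peak 11
Best is O@3, peak 11.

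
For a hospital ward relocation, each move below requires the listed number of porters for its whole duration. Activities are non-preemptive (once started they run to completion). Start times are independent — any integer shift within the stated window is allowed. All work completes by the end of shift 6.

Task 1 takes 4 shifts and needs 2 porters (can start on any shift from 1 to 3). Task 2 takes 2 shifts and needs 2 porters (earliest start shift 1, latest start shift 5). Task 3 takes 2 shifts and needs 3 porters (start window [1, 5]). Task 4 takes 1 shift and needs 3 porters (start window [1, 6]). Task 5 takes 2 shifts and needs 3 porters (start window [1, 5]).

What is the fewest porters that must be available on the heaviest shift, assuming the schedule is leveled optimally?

5

Early-start (Task 1@1, Task 2@1, Task 3@1, Task 4@1, Task 5@1) gives peak 13: s1:13  s2:10  s3:2  s4:2  s5:0  s6:0.
Shift Task 2→4, Task 4→3, Task 5→5.
Schedule Task 1@1, Task 2@4, Task 3@1, Task 4@3, Task 5@5: s1:5  s2:5  s3:5  s4:4  s5:5  s6:3 — peak 5.
Total porter-shifts = 27 over 6 shifts ⇒ peak ≥ ⌈27/6⌉ = 5, so 5 is optimal.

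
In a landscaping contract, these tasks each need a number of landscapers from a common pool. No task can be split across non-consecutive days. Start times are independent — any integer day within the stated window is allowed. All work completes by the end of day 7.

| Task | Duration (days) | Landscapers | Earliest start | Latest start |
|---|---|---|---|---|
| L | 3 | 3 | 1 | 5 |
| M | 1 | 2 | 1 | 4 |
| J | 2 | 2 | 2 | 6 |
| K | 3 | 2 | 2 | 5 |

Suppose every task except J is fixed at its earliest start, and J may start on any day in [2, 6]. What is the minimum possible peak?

J@2: d1:5  d2:7  d3:7  d4:2  d5:0  d6:0  d7:0 → peak 7
J@3: d1:5  d2:5  d3:7  d4:4  d5:0  d6:0  d7:0 → peak 7
J@4: d1:5  d2:5  d3:5  d4:4  d5:2  d6:0  d7:0 → peak 5
J@5: d1:5  d2:5  d3:5  d4:2  d5:2  d6:2  d7:0 → peak 5
J@6: d1:5  d2:5  d3:5  d4:2  d5:0  d6:2  d7:2 → peak 5
Best is J@4, peak 5.

5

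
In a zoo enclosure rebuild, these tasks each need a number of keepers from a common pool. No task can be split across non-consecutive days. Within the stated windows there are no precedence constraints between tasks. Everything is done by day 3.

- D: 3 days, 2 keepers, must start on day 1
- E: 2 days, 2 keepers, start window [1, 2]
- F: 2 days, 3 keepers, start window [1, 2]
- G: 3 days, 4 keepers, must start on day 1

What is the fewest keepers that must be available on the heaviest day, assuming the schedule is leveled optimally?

Schedule D@1, E@1, F@1, G@1: d1:11  d2:11  d3:6 — peak 11.
No arrangement of the 4 feasible schedules does better.

11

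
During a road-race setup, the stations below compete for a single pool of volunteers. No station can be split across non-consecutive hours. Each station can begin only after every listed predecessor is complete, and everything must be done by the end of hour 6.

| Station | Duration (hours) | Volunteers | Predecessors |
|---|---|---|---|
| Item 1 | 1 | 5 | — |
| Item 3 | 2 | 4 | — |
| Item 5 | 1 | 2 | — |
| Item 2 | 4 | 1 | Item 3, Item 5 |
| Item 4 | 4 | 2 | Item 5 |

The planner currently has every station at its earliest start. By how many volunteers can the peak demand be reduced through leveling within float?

Early-start peak: h1:11  h2:6  h3:3  h4:3  h5:3  h6:1 ⇒ 11.
Leveled (Item 1@6, Item 3@1, Item 5@1, Item 2@3, Item 4@2): h1:6  h2:6  h3:3  h4:3  h5:3  h6:6 ⇒ 6.
Reduction 11 − 6 = 5.

5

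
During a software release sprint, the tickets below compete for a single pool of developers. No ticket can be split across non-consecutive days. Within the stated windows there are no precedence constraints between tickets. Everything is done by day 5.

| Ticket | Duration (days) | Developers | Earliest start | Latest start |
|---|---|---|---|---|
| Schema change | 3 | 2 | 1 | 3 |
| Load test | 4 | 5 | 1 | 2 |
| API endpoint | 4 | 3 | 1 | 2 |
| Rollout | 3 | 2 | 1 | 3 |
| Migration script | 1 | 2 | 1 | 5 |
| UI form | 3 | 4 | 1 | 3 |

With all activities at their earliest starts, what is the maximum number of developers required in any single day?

18

Early-start schedule: Schema change@1, Load test@1, API endpoint@1, Rollout@1, Migration script@1, UI form@1.
Load per day: day 1: 18, day 2: 16, day 3: 16, day 4: 8, day 5: 0.
Peak is 18.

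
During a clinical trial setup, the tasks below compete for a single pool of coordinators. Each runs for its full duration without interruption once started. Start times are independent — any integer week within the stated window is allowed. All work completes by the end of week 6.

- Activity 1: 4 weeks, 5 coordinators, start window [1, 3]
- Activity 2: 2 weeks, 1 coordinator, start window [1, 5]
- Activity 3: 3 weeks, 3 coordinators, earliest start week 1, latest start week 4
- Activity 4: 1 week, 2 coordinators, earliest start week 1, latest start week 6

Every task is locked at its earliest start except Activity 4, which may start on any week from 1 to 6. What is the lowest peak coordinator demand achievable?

Activity 4@1: w1:11  w2:9  w3:8  w4:5  w5:0  w6:0 → peak 11
Activity 4@2: w1:9  w2:11  w3:8  w4:5  w5:0  w6:0 → peak 11
Activity 4@3: w1:9  w2:9  w3:10  w4:5  w5:0  w6:0 → peak 10
Activity 4@4: w1:9  w2:9  w3:8  w4:7  w5:0  w6:0 → peak 9
Activity 4@5: w1:9  w2:9  w3:8  w4:5  w5:2  w6:0 → peak 9
Activity 4@6: w1:9  w2:9  w3:8  w4:5  w5:0  w6:2 → peak 9
Best is Activity 4@4, peak 9.

9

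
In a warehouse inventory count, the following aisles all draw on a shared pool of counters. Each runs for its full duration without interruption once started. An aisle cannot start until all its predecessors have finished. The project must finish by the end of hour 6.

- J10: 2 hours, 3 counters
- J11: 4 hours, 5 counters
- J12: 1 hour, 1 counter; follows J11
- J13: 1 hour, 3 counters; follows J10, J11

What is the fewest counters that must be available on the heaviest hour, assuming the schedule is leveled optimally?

Schedule J10@1, J11@1, J12@5, J13@5: h1:8  h2:8  h3:5  h4:5  h5:4  h6:0 — peak 8.
No arrangement of the 18 feasible schedules does better.

8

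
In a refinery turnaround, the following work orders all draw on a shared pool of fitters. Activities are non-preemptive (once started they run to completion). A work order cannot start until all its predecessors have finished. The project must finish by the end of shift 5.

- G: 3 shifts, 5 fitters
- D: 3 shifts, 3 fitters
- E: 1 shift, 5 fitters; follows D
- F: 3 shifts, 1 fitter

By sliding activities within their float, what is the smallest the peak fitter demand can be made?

9

Schedule G@1, D@1, E@4, F@1: s1:9  s2:9  s3:9  s4:5  s5:0 — peak 9.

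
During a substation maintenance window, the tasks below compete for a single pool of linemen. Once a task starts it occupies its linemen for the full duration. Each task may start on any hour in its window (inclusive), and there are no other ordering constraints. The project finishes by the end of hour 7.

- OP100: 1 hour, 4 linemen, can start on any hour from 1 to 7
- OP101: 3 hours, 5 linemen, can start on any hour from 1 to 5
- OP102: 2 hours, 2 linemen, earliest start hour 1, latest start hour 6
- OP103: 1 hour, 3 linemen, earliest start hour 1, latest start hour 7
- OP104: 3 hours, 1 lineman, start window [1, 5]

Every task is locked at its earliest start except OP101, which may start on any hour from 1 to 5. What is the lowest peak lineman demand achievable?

10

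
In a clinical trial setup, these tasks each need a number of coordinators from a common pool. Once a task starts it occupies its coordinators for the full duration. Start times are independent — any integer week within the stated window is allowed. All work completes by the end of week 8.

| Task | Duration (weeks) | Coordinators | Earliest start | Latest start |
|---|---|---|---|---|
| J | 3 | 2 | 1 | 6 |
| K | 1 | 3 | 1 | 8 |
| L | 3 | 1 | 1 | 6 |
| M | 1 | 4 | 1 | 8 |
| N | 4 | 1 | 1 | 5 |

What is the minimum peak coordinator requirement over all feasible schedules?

Early-start (J@1, K@1, L@1, M@1, N@1) gives peak 11: w1:11  w2:4  w3:4  w4:1  w5:0  w6:0  w7:0  w8:0.
Shift K→4, M→5.
Schedule J@1, K@4, L@1, M@5, N@1: w1:4  w2:4  w3:4  w4:4  w5:4  w6:0  w7:0  w8:0 — peak 4.

4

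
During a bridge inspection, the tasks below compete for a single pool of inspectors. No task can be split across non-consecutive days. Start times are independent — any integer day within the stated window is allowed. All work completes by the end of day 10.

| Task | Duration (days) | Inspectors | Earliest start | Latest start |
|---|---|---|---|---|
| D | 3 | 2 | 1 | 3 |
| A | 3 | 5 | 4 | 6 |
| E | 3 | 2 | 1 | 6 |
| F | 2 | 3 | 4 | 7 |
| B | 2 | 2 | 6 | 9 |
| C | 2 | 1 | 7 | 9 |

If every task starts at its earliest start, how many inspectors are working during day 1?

4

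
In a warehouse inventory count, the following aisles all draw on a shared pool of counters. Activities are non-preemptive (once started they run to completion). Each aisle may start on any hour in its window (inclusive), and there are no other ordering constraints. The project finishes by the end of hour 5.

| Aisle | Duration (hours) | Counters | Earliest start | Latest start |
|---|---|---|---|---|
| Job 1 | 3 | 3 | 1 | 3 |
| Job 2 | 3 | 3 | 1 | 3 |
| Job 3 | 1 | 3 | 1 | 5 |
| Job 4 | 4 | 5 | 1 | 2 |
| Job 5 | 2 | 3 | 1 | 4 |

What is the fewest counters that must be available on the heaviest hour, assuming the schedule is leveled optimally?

Early-start (Job 1@1, Job 2@1, Job 3@1, Job 4@1, Job 5@1) gives peak 17: h1:17  h2:14  h3:11  h4:5  h5:0.
Shift Job 4→2, Job 5→4.
Schedule Job 1@1, Job 2@1, Job 3@1, Job 4@2, Job 5@4: h1:9  h2:11  h3:11  h4:8  h5:8 — peak 11.

11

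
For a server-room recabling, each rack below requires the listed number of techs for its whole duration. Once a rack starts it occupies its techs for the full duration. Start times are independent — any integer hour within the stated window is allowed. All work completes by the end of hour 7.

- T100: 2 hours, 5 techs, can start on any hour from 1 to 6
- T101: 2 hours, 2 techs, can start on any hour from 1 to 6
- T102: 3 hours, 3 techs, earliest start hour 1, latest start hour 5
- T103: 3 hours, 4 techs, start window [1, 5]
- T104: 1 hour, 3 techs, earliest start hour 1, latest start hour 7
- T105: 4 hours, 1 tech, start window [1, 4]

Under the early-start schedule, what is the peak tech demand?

18

Early-start schedule: T100@1, T101@1, T102@1, T103@1, T104@1, T105@1.
Load per hour: hour 1: 18, hour 2: 15, hour 3: 8, hour 4: 1, hour 5: 0, hour 6: 0, hour 7: 0.
Peak is 18.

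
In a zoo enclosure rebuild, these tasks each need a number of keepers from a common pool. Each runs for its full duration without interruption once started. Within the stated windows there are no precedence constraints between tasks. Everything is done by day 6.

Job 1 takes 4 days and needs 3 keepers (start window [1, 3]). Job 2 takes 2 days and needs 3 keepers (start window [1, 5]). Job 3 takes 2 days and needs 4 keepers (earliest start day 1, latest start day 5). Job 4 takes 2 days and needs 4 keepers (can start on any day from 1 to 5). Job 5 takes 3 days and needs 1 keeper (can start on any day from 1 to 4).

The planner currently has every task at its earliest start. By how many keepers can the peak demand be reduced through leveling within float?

8

Early-start peak: d1:15  d2:15  d3:4  d4:3  d5:0  d6:0 ⇒ 15.
Leveled (Job 1@1, Job 2@3, Job 3@1, Job 4@5, Job 5@3): d1:7  d2:7  d3:7  d4:7  d5:5  d6:4 ⇒ 7.
Reduction 15 − 7 = 8.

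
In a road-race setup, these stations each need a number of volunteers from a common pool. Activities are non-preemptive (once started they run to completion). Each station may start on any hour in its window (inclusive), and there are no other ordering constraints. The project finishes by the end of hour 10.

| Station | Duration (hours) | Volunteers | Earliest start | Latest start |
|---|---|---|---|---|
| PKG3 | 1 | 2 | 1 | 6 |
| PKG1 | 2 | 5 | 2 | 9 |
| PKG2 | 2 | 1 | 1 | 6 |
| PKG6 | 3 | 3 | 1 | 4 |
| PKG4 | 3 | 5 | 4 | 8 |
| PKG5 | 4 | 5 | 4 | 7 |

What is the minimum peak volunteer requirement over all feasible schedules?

8

Early-start (PKG3@1, PKG1@2, PKG2@1, PKG6@1, PKG4@4, PKG5@4) gives peak 10: h1:6  h2:9  h3:8  h4:10  h5:10  h6:10  h7:5  h8:0  h9:0  h10:0.
Shift PKG6→3, PKG5→7.
Schedule PKG3@1, PKG1@2, PKG2@1, PKG6@3, PKG4@4, PKG5@7: h1:3  h2:6  h3:8  h4:8  h5:8  h6:5  h7:5  h8:5  h9:5  h10:5 — peak 8.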